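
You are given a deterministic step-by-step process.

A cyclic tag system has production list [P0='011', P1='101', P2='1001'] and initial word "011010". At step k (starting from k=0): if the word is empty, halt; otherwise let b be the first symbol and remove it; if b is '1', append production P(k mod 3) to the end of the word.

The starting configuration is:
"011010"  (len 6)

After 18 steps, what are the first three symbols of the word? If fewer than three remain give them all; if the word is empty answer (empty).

step 0: "011010"  (len 6)
step 1: "11010"  (len 5)
step 2: "1010101"  (len 7)
step 3: "0101011001"  (len 10)
step 4: "101011001"  (len 9)
step 5: "01011001101"  (len 11)
step 6: "1011001101"  (len 10)
step 7: "011001101011"  (len 12)
step 8: "11001101011"  (len 11)
step 9: "10011010111001"  (len 14)
step 10: "0011010111001011"  (len 16)
step 11: "011010111001011"  (len 15)
step 12: "11010111001011"  (len 14)
step 13: "1010111001011011"  (len 16)
step 14: "010111001011011101"  (len 18)
step 15: "10111001011011101"  (len 17)
step 16: "0111001011011101011"  (len 19)
step 17: "111001011011101011"  (len 18)
step 18: "110010110111010111001"  (len 21)

110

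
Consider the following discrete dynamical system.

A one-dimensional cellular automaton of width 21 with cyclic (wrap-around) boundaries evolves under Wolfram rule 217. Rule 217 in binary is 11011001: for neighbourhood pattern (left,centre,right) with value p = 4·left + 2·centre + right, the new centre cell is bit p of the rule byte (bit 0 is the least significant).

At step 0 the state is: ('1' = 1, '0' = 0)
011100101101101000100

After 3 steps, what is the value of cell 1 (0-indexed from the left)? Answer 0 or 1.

1

[0] 011100101101101000100
[1] 011110001101100110011
[2] 011111101101110111011
[3] 011111101101110111011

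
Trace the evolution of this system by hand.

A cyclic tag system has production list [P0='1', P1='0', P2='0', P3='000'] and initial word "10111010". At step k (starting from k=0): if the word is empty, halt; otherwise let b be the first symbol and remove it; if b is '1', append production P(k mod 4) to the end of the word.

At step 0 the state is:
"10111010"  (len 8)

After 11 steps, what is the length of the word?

5

k=0  "10111010"  (len 8)
k=1  "01110101"  (len 8)
k=2  "1110101"  (len 7)
k=3  "1101010"  (len 7)
k=4  "101010000"  (len 9)
k=5  "010100001"  (len 9)
k=6  "10100001"  (len 8)
k=7  "01000010"  (len 8)
k=8  "1000010"  (len 7)
k=9  "0000101"  (len 7)
k=10  "000101"  (len 6)
k=11  "00101"  (len 5)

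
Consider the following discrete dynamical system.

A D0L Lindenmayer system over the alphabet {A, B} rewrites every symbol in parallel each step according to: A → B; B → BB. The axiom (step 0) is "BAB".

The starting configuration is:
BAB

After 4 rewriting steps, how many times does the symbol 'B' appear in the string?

40

k=0  BAB
k=1  BBBBB
k=2  BBBBBBBBBB
k=3  BBBBBBBBBBBBBBBBBBBB
k=4  BBBBBBBBBBBBBBBBBBBBBBBBBBBBBBBBBBBBBBBB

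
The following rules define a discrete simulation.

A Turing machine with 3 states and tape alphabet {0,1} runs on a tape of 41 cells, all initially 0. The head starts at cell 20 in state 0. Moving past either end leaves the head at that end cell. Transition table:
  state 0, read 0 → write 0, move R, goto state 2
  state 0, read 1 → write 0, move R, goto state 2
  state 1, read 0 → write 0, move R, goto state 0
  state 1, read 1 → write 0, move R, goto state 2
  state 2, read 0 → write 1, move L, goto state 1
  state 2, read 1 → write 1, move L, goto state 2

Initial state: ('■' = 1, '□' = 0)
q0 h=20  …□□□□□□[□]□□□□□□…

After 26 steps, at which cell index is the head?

step 0: q0 h=20  …□□□□□□[□]□□□□□□…
step 1: q2 h=21  …□□□□□□[□]□□□□□□…
step 2: q1 h=20  …□□□□□□[□]■□□□□□…
step 3: q0 h=21  …□□□□□□[■]□□□□□□…
step 4: q2 h=22  …□□□□□□[□]□□□□□□…
step 5: q1 h=21  …□□□□□□[□]■□□□□□…
step 6: q0 h=22  …□□□□□□[■]□□□□□□…
step 7: q2 h=23  …□□□□□□[□]□□□□□□…
step 8: q1 h=22  …□□□□□□[□]■□□□□□…
step 9: q0 h=23  …□□□□□□[■]□□□□□□…
step 10: q2 h=24  …□□□□□□[□]□□□□□□…
step 11: q1 h=23  …□□□□□□[□]■□□□□□…
step 12: q0 h=24  …□□□□□□[■]□□□□□□…
step 13: q2 h=25  …□□□□□□[□]□□□□□□…
step 14: q1 h=24  …□□□□□□[□]■□□□□□…
step 15: q0 h=25  …□□□□□□[■]□□□□□□…
step 16: q2 h=26  …□□□□□□[□]□□□□□□…
step 17: q1 h=25  …□□□□□□[□]■□□□□□…
step 18: q0 h=26  …□□□□□□[■]□□□□□□…
step 19: q2 h=27  …□□□□□□[□]□□□□□□…
step 20: q1 h=26  …□□□□□□[□]■□□□□□…
step 21: q0 h=27  …□□□□□□[■]□□□□□□…
step 22: q2 h=28  …□□□□□□[□]□□□□□□…
step 23: q1 h=27  …□□□□□□[□]■□□□□□…
step 24: q0 h=28  …□□□□□□[■]□□□□□□…
step 25: q2 h=29  …□□□□□□[□]□□□□□□…
step 26: q1 h=28  …□□□□□□[□]■□□□□□…

28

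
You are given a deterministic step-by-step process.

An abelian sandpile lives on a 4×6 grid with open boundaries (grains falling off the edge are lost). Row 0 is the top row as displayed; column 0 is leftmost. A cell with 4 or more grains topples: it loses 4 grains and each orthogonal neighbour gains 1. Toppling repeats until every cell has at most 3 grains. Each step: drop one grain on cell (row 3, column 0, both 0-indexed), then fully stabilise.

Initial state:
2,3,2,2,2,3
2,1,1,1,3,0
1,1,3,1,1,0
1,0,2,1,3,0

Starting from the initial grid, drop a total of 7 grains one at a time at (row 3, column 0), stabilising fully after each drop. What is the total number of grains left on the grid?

39

k=0  2,3,2,2,2,3
2,1,1,1,3,0
1,1,3,1,1,0
1,0,2,1,3,0
k=1  2,3,2,2,2,3
2,1,1,1,3,0
1,1,3,1,1,0
2,0,2,1,3,0
k=2  2,3,2,2,2,3
2,1,1,1,3,0
1,1,3,1,1,0
3,0,2,1,3,0
k=3  2,3,2,2,2,3
2,1,1,1,3,0
2,1,3,1,1,0
0,1,2,1,3,0
k=4  2,3,2,2,2,3
2,1,1,1,3,0
2,1,3,1,1,0
1,1,2,1,3,0
k=5  2,3,2,2,2,3
2,1,1,1,3,0
2,1,3,1,1,0
2,1,2,1,3,0
k=6  2,3,2,2,2,3
2,1,1,1,3,0
2,1,3,1,1,0
3,1,2,1,3,0
k=7  2,3,2,2,2,3
2,1,1,1,3,0
3,1,3,1,1,0
0,2,2,1,3,0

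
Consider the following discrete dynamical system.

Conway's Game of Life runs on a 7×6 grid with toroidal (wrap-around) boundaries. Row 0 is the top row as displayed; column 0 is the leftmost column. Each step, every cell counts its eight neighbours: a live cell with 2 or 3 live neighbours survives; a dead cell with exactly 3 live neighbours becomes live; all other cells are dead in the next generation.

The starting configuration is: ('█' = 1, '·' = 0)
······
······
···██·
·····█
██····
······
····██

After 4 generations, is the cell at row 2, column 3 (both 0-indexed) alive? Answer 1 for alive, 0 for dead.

t=0: ······
······
···██·
·····█
██····
······
····██
t=1: ······
······
····█·
█···██
█·····
█····█
······
t=2: ······
······
····█·
█···█·
·█··█·
█····█
······
t=3: ······
······
·····█
···██·
·█··█·
█····█
······
t=4: ······
······
····█·
···███
█··██·
█····█
······

0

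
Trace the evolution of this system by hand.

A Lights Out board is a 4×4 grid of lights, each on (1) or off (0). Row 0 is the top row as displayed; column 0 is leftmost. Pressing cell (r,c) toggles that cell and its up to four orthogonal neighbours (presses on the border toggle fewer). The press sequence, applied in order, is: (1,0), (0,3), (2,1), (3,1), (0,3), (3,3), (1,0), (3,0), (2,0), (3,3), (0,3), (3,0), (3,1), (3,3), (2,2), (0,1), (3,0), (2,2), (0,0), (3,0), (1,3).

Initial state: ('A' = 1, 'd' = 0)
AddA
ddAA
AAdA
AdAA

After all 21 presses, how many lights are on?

8

gen 0: AddA
ddAA
AAdA
AdAA
gen 1: dddA
AAAA
dAdA
AdAA
gen 2: ddAd
AAAd
dAdA
AdAA
gen 3: ddAd
AdAd
AdAA
AAAA
gen 4: ddAd
AdAd
AAAA
dddA
gen 5: dddA
AdAA
AAAA
dddA
gen 6: dddA
AdAA
AAAd
ddAd
gen 7: AddA
dAAA
dAAd
ddAd
gen 8: AddA
dAAA
AAAd
AAAd
gen 9: AddA
AAAA
ddAd
dAAd
gen 10: AddA
AAAA
ddAA
dAdA
gen 11: AdAd
AAAd
ddAA
dAdA
gen 12: AdAd
AAAd
AdAA
AddA
gen 13: AdAd
AAAd
AAAA
dAAA
gen 14: AdAd
AAAd
AAAd
dAdd
gen 15: AdAd
AAdd
AddA
dAAd
gen 16: dAdd
Addd
AddA
dAAd
gen 17: dAdd
Addd
dddA
AdAd
gen 18: dAdd
AdAd
dAAd
Addd
gen 19: Addd
ddAd
dAAd
Addd
gen 20: Addd
ddAd
AAAd
dAdd
gen 21: AddA
dddA
AAAA
dAdd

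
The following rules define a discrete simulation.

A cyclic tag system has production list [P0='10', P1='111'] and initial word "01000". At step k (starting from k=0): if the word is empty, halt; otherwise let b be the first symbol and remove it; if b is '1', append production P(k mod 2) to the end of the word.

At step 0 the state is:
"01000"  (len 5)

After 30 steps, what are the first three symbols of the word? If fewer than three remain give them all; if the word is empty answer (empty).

011

t=0: "01000"  (len 5)
t=1: "1000"  (len 4)
t=2: "000111"  (len 6)
t=3: "00111"  (len 5)
t=4: "0111"  (len 4)
t=5: "111"  (len 3)
t=6: "11111"  (len 5)
t=7: "111110"  (len 6)
t=8: "11110111"  (len 8)
t=9: "111011110"  (len 9)
t=10: "11011110111"  (len 11)
t=11: "101111011110"  (len 12)
t=12: "01111011110111"  (len 14)
t=13: "1111011110111"  (len 13)
t=14: "111011110111111"  (len 15)
t=15: "1101111011111110"  (len 16)
t=16: "101111011111110111"  (len 18)
t=17: "0111101111111011110"  (len 19)
t=18: "111101111111011110"  (len 18)
t=19: "1110111111101111010"  (len 19)
t=20: "110111111101111010111"  (len 21)
t=21: "1011111110111101011110"  (len 22)
t=22: "011111110111101011110111"  (len 24)
t=23: "11111110111101011110111"  (len 23)
t=24: "1111110111101011110111111"  (len 25)
t=25: "11111011110101111011111110"  (len 26)
t=26: "1111011110101111011111110111"  (len 28)
t=27: "11101111010111101111111011110"  (len 29)
t=28: "1101111010111101111111011110111"  (len 31)
t=29: "10111101011110111111101111011110"  (len 32)
t=30: "0111101011110111111101111011110111"  (len 34)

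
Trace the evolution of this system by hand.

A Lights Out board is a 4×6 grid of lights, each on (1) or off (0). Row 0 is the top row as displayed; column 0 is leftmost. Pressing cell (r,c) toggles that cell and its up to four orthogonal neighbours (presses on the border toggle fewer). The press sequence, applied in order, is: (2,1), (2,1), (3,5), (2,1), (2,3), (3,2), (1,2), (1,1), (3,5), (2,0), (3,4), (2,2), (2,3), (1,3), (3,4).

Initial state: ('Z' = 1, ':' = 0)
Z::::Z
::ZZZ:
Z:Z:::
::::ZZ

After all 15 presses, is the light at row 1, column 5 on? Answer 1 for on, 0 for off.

gen 0: Z::::Z
::ZZZ:
Z:Z:::
::::ZZ
gen 1: Z::::Z
:ZZZZ:
:Z::::
:Z::ZZ
gen 2: Z::::Z
::ZZZ:
Z:Z:::
::::ZZ
gen 3: Z::::Z
::ZZZ:
Z:Z::Z
::::::
gen 4: Z::::Z
:ZZZZ:
:Z:::Z
:Z::::
gen 5: Z::::Z
:ZZ:Z:
:ZZZZZ
:Z:Z::
gen 6: Z::::Z
:ZZ:Z:
:Z:ZZZ
::Z:::
gen 7: Z:Z::Z
:::ZZ:
:ZZZZZ
::Z:::
gen 8: ZZZ::Z
ZZZZZ:
::ZZZZ
::Z:::
gen 9: ZZZ::Z
ZZZZZ:
::ZZZ:
::Z:ZZ
gen 10: ZZZ::Z
:ZZZZ:
ZZZZZ:
Z:Z:ZZ
gen 11: ZZZ::Z
:ZZZZ:
ZZZZ::
Z:ZZ::
gen 12: ZZZ::Z
:Z:ZZ:
Z:::::
Z::Z::
gen 13: ZZZ::Z
:Z::Z:
Z:ZZZ:
Z:::::
gen 14: ZZZZ:Z
:ZZZ::
Z:Z:Z:
Z:::::
gen 15: ZZZZ:Z
:ZZZ::
Z:Z:::
Z::ZZZ

0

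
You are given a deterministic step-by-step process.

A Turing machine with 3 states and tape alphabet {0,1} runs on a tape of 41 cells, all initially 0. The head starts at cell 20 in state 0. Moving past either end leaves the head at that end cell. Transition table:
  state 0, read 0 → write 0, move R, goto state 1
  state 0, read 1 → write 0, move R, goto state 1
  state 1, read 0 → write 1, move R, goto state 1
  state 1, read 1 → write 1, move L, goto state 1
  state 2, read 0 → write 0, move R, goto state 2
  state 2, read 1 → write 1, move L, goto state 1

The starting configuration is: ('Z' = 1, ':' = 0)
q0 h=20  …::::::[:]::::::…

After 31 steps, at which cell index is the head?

30

t=0: q0 h=20  …::::::[:]::::::…
t=1: q1 h=21  …::::::[:]::::::…
t=2: q1 h=22  …:::::Z[:]::::::…
t=3: q1 h=23  …::::ZZ[:]::::::…
t=4: q1 h=24  …:::ZZZ[:]::::::…
t=5: q1 h=25  …::ZZZZ[:]::::::…
t=6: q1 h=26  …:ZZZZZ[:]::::::…
t=7: q1 h=27  …ZZZZZZ[:]::::::…
t=8: q1 h=28  …ZZZZZZ[:]::::::…
t=9: q1 h=29  …ZZZZZZ[:]::::::…
t=10: q1 h=30  …ZZZZZZ[:]::::::…
t=11: q1 h=31  …ZZZZZZ[:]::::::…
t=12: q1 h=32  …ZZZZZZ[:]::::::…
t=13: q1 h=33  …ZZZZZZ[:]::::::…
t=14: q1 h=34  …ZZZZZZ[:]::::::|
t=15: q1 h=35  …ZZZZZZ[:]:::::|
t=16: q1 h=36  …ZZZZZZ[:]::::|
t=17: q1 h=37  …ZZZZZZ[:]:::|
t=18: q1 h=38  …ZZZZZZ[:]::|
t=19: q1 h=39  …ZZZZZZ[:]:|
t=20: q1 h=40  …ZZZZZZ[:]|
t=21: q1 h=40  …ZZZZZZ[Z]|
t=22: q1 h=39  …ZZZZZZ[Z]Z|
t=23: q1 h=38  …ZZZZZZ[Z]ZZ|
t=24: q1 h=37  …ZZZZZZ[Z]ZZZ|
t=25: q1 h=36  …ZZZZZZ[Z]ZZZZ|
t=26: q1 h=35  …ZZZZZZ[Z]ZZZZZ|
t=27: q1 h=34  …ZZZZZZ[Z]ZZZZZZ|
t=28: q1 h=33  …ZZZZZZ[Z]ZZZZZZ…
t=29: q1 h=32  …ZZZZZZ[Z]ZZZZZZ…
t=30: q1 h=31  …ZZZZZZ[Z]ZZZZZZ…
t=31: q1 h=30  …ZZZZZZ[Z]ZZZZZZ…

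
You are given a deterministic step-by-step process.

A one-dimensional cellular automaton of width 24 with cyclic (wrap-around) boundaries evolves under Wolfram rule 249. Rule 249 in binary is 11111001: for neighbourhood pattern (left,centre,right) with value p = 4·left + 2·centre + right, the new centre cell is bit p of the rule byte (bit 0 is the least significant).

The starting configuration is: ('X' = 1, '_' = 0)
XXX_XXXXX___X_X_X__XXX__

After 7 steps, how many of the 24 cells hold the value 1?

24

step 0: XXX_XXXXX___X_X_X__XXX__
step 1: XXXXXXXXXXX__X_X_X_XXXX_
step 2: XXXXXXXXXXXX__X_X_XXXXXX
step 3: XXXXXXXXXXXXX__X_XXXXXXX
step 4: XXXXXXXXXXXXXX__XXXXXXXX
step 5: XXXXXXXXXXXXXXX_XXXXXXXX
step 6: XXXXXXXXXXXXXXXXXXXXXXXX
step 7: XXXXXXXXXXXXXXXXXXXXXXXX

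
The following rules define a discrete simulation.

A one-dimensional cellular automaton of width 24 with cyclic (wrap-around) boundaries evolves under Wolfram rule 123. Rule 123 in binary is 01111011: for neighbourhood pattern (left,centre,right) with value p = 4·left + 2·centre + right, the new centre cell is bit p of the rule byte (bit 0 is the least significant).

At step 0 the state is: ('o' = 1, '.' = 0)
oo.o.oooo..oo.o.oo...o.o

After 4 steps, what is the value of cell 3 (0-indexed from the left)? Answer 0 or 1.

k=0  oo.o.oooo..oo.o.oo...o.o
k=1  .oo.oo..oooooo.oooooo.oo
k=2  ooooooooo....ooo....oooo
k=3  ........oooooo.oooooo...
k=4  ooooooooo....ooo....oooo

1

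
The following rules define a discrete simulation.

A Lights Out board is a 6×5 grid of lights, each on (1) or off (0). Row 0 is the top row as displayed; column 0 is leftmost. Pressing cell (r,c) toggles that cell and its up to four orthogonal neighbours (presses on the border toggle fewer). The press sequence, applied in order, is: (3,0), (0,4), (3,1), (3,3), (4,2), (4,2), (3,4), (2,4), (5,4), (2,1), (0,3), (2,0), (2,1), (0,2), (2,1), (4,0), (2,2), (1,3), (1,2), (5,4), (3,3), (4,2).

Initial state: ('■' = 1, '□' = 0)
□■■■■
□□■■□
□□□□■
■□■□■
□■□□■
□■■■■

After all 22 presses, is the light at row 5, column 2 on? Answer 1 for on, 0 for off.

t=0: □■■■■
□□■■□
□□□□■
■□■□■
□■□□■
□■■■■
t=1: □■■■■
□□■■□
■□□□■
□■■□■
■■□□■
□■■■■
t=2: □■■□□
□□■■■
■□□□■
□■■□■
■■□□■
□■■■■
t=3: □■■□□
□□■■■
■■□□■
■□□□■
■□□□■
□■■■■
t=4: □■■□□
□□■■■
■■□■■
■□■■□
■□□■■
□■■■■
t=5: □■■□□
□□■■■
■■□■■
■□□■□
■■■□■
□■□■■
t=6: □■■□□
□□■■■
■■□■■
■□■■□
■□□■■
□■■■■
t=7: □■■□□
□□■■■
■■□■□
■□■□■
■□□■□
□■■■■
t=8: □■■□□
□□■■□
■■□□■
■□■□□
■□□■□
□■■■■
t=9: □■■□□
□□■■□
■■□□■
■□■□□
■□□■■
□■■□□
t=10: □■■□□
□■■■□
□□■□■
■■■□□
■□□■■
□■■□□
t=11: □■□■■
□■■□□
□□■□■
■■■□□
■□□■■
□■■□□
t=12: □■□■■
■■■□□
■■■□■
□■■□□
■□□■■
□■■□□
t=13: □■□■■
■□■□□
□□□□■
□□■□□
■□□■■
□■■□□
t=14: □□■□■
■□□□□
□□□□■
□□■□□
■□□■■
□■■□□
t=15: □□■□■
■■□□□
■■■□■
□■■□□
■□□■■
□■■□□
t=16: □□■□■
■■□□□
■■■□■
■■■□□
□■□■■
■■■□□
t=17: □□■□■
■■■□□
■□□■■
■■□□□
□■□■■
■■■□□
t=18: □□■■■
■■□■■
■□□□■
■■□□□
□■□■■
■■■□□
t=19: □□□■■
■□■□■
■□■□■
■■□□□
□■□■■
■■■□□
t=20: □□□■■
■□■□■
■□■□■
■■□□□
□■□■□
■■■■■
t=21: □□□■■
■□■□■
■□■■■
■■■■■
□■□□□
■■■■■
t=22: □□□■■
■□■□■
■□■■■
■■□■■
□□■■□
■■□■■

0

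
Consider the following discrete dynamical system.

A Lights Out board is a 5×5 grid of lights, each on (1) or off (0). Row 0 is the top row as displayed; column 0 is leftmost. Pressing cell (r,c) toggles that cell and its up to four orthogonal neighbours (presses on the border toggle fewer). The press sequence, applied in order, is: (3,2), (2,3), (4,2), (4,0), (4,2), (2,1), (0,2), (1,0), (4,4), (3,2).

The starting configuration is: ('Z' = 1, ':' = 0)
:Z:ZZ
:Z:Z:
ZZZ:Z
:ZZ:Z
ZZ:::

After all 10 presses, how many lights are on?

14

gen 0: :Z:ZZ
:Z:Z:
ZZZ:Z
:ZZ:Z
ZZ:::
gen 1: :Z:ZZ
:Z:Z:
ZZ::Z
:::ZZ
ZZZ::
gen 2: :Z:ZZ
:Z:::
ZZZZ:
::::Z
ZZZ::
gen 3: :Z:ZZ
:Z:::
ZZZZ:
::Z:Z
Z::Z:
gen 4: :Z:ZZ
:Z:::
ZZZZ:
Z:Z:Z
:Z:Z:
gen 5: :Z:ZZ
:Z:::
ZZZZ:
Z:::Z
::Z::
gen 6: :Z:ZZ
:::::
:::Z:
ZZ::Z
::Z::
gen 7: ::Z:Z
::Z::
:::Z:
ZZ::Z
::Z::
gen 8: Z:Z:Z
ZZZ::
Z::Z:
ZZ::Z
::Z::
gen 9: Z:Z:Z
ZZZ::
Z::Z:
ZZ:::
::ZZZ
gen 10: Z:Z:Z
ZZZ::
Z:ZZ:
Z:ZZ:
:::ZZ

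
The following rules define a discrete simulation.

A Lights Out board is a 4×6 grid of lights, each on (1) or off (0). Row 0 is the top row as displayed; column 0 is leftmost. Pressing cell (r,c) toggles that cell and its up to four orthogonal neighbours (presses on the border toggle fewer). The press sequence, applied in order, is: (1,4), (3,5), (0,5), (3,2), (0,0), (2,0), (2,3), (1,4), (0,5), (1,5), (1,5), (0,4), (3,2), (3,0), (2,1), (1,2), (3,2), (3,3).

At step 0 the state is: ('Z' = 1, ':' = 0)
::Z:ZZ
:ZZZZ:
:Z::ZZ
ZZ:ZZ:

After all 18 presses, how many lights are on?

10

0) ::Z:ZZ
:ZZZZ:
:Z::ZZ
ZZ:ZZ:
1) ::Z::Z
:ZZ::Z
:Z:::Z
ZZ:ZZ:
2) ::Z::Z
:ZZ::Z
:Z::::
ZZ:Z:Z
3) ::Z:Z:
:ZZ:::
:Z::::
ZZ:Z:Z
4) ::Z:Z:
:ZZ:::
:ZZ:::
Z:Z::Z
5) ZZZ:Z:
ZZZ:::
:ZZ:::
Z:Z::Z
6) ZZZ:Z:
:ZZ:::
Z:Z:::
::Z::Z
7) ZZZ:Z:
:ZZZ::
Z::ZZ:
::ZZ:Z
8) ZZZ:::
:ZZ:ZZ
Z::Z::
::ZZ:Z
9) ZZZ:ZZ
:ZZ:Z:
Z::Z::
::ZZ:Z
10) ZZZ:Z:
:ZZ::Z
Z::Z:Z
::ZZ:Z
11) ZZZ:ZZ
:ZZ:Z:
Z::Z::
::ZZ:Z
12) ZZZZ::
:ZZ:::
Z::Z::
::ZZ:Z
13) ZZZZ::
:ZZ:::
Z:ZZ::
:Z:::Z
14) ZZZZ::
:ZZ:::
::ZZ::
Z::::Z
15) ZZZZ::
::Z:::
ZZ:Z::
ZZ:::Z
16) ZZ:Z::
:Z:Z::
ZZZZ::
ZZ:::Z
17) ZZ:Z::
:Z:Z::
ZZ:Z::
Z:ZZ:Z
18) ZZ:Z::
:Z:Z::
ZZ::::
Z:::ZZ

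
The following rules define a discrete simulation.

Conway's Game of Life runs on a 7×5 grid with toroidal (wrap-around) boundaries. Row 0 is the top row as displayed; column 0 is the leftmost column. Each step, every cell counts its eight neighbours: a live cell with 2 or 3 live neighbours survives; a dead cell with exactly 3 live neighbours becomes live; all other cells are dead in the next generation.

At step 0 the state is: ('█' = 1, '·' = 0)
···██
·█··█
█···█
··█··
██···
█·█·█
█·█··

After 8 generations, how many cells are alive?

15

t=0: ···██
·█··█
█···█
··█··
██···
█·█·█
█·█··
t=1: ·████
·····
██·██
····█
█·███
··███
█·█··
t=2: █████
·····
█··██
·····
███··
·····
█····
t=3: █████
·····
····█
··██·
·█···
█····
█·██·
t=4: █····
·██··
···█·
··██·
·██··
█·█·█
·····
t=5: ·█···
·██··
·█·█·
·█·█·
█···█
█·██·
██··█
t=6: ·····
██···
██·█·
·█·█·
█····
··██·
···██
t=7: █···█
███·█
·····
·█···
·█·██
··██·
··███
t=8: ·····
·█·██
··█··
█·█··
██·██
██···
███··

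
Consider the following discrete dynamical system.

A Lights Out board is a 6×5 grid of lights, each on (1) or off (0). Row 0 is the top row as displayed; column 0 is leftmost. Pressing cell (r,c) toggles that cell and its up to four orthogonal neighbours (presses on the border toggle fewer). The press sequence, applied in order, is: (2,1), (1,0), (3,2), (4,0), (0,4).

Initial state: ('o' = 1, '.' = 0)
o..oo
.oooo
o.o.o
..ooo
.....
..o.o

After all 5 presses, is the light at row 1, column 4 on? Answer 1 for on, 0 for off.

[0] o..oo
.oooo
o.o.o
..ooo
.....
..o.o
[1] o..oo
..ooo
.o..o
.oooo
.....
..o.o
[2] ...oo
ooooo
oo..o
.oooo
.....
..o.o
[3] ...oo
ooooo
ooo.o
....o
..o..
..o.o
[4] ...oo
ooooo
ooo.o
o...o
ooo..
o.o.o
[5] .....
oooo.
ooo.o
o...o
ooo..
o.o.o

0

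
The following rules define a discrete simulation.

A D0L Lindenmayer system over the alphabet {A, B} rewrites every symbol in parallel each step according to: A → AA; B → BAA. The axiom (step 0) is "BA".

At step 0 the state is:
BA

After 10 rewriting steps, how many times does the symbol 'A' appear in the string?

3070

0) BA
1) BAAAA
2) BAAAAAAAAAA
3) BAAAAAAAAAAAAAAAAAAAAAA
4) BAAAAAAAAAAAAAAAAAAAAAAAAAAAAAAAAAAAAAAAAAAAAAA
5) BAAAAAAAAAAAAAAAAAAAAAAAAAAAAAAAAAAAAAAAAAAAAAAAAAAAAAAAAAAAAAAAAAAAAAAAAAAAAAAAAAAAAAAAAAAAAAA
6) BAAAAAAAAAAAAAAAAAAAAAAAAAAAAAAAAAAAAAAAAAAAAAAAAAAAAAAAAA…AAAAAAAAAAAAAAAAAAAAAAAAAAAAAAAAAAAAAAAAAAAAAAAAAAAAAAAAAA  (len 191)
7) BAAAAAAAAAAAAAAAAAAAAAAAAAAAAAAAAAAAAAAAAAAAAAAAAAAAAAAAAA…AAAAAAAAAAAAAAAAAAAAAAAAAAAAAAAAAAAAAAAAAAAAAAAAAAAAAAAAAA  (len 383)
8) BAAAAAAAAAAAAAAAAAAAAAAAAAAAAAAAAAAAAAAAAAAAAAAAAAAAAAAAAA…AAAAAAAAAAAAAAAAAAAAAAAAAAAAAAAAAAAAAAAAAAAAAAAAAAAAAAAAAA  (len 767)
9) BAAAAAAAAAAAAAAAAAAAAAAAAAAAAAAAAAAAAAAAAAAAAAAAAAAAAAAAAA…AAAAAAAAAAAAAAAAAAAAAAAAAAAAAAAAAAAAAAAAAAAAAAAAAAAAAAAAAA  (len 1535)
10) BAAAAAAAAAAAAAAAAAAAAAAAAAAAAAAAAAAAAAAAAAAAAAAAAAAAAAAAAA…AAAAAAAAAAAAAAAAAAAAAAAAAAAAAAAAAAAAAAAAAAAAAAAAAAAAAAAAAA  (len 3071)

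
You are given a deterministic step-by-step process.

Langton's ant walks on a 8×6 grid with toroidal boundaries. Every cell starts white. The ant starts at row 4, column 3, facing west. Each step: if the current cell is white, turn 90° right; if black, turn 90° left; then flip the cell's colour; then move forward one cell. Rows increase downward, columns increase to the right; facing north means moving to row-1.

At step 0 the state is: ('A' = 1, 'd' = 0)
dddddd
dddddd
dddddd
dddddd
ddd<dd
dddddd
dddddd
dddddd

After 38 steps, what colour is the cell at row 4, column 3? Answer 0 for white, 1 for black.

0

gen 0: dddddd
dddddd
dddddd
dddddd
ddd<dd
dddddd
dddddd
dddddd
gen 1: dddddd
dddddd
dddddd
ddd^dd
dddAdd
dddddd
dddddd
dddddd
gen 2: dddddd
dddddd
dddddd
dddA>d
dddAdd
dddddd
dddddd
dddddd
gen 3: dddddd
dddddd
dddddd
dddAAd
dddAvd
dddddd
dddddd
dddddd
gen 4: dddddd
dddddd
dddddd
dddAAd
ddd<Ad
dddddd
dddddd
dddddd
gen 5: dddddd
dddddd
dddddd
dddAAd
ddddAd
dddvdd
dddddd
dddddd
gen 6: dddddd
dddddd
dddddd
dddAAd
ddddAd
dd<Add
dddddd
dddddd
gen 7: dddddd
dddddd
dddddd
dddAAd
dd^dAd
ddAAdd
dddddd
dddddd
gen 8: dddddd
dddddd
dddddd
dddAAd
ddA>Ad
ddAAdd
dddddd
dddddd
gen 9: dddddd
dddddd
dddddd
dddAAd
ddAAAd
ddAvdd
dddddd
dddddd
gen 10: dddddd
dddddd
dddddd
dddAAd
ddAAAd
ddAd>d
dddddd
dddddd
gen 11: dddddd
dddddd
dddddd
dddAAd
ddAAAd
ddAdAd
ddddvd
dddddd
gen 12: dddddd
dddddd
dddddd
dddAAd
ddAAAd
ddAdAd
ddd<Ad
dddddd
gen 13: dddddd
dddddd
dddddd
dddAAd
ddAAAd
ddA^Ad
dddAAd
dddddd
gen 14: dddddd
dddddd
dddddd
dddAAd
ddAAAd
ddAA>d
dddAAd
dddddd
gen 15: dddddd
dddddd
dddddd
dddAAd
ddAA^d
ddAAdd
dddAAd
dddddd
gen 16: dddddd
dddddd
dddddd
dddAAd
ddA<dd
ddAAdd
dddAAd
dddddd
gen 17: dddddd
dddddd
dddddd
dddAAd
ddAddd
ddAvdd
dddAAd
dddddd
gen 18: dddddd
dddddd
dddddd
dddAAd
ddAddd
ddAd>d
dddAAd
dddddd
gen 19: dddddd
dddddd
dddddd
dddAAd
ddAddd
ddAdAd
dddAvd
dddddd
gen 20: dddddd
dddddd
dddddd
dddAAd
ddAddd
ddAdAd
dddAd>
dddddd
gen 21: dddddd
dddddd
dddddd
dddAAd
ddAddd
ddAdAd
dddAdA
dddddv
gen 22: dddddd
dddddd
dddddd
dddAAd
ddAddd
ddAdAd
dddAdA
dddd<A
gen 23: dddddd
dddddd
dddddd
dddAAd
ddAddd
ddAdAd
dddA^A
ddddAA
gen 24: dddddd
dddddd
dddddd
dddAAd
ddAddd
ddAdAd
dddAA>
ddddAA
gen 25: dddddd
dddddd
dddddd
dddAAd
ddAddd
ddAdA^
dddAAd
ddddAA
gen 26: dddddd
dddddd
dddddd
dddAAd
ddAddd
>dAdAA
dddAAd
ddddAA
gen 27: dddddd
dddddd
dddddd
dddAAd
ddAddd
AdAdAA
vddAAd
ddddAA
gen 28: dddddd
dddddd
dddddd
dddAAd
ddAddd
AdAdAA
AddAA<
ddddAA
gen 29: dddddd
dddddd
dddddd
dddAAd
ddAddd
AdAdA^
AddAAA
ddddAA
gen 30: dddddd
dddddd
dddddd
dddAAd
ddAddd
AdAd<d
AddAAA
ddddAA
gen 31: dddddd
dddddd
dddddd
dddAAd
ddAddd
AdAddd
AddAvA
ddddAA
gen 32: dddddd
dddddd
dddddd
dddAAd
ddAddd
AdAddd
AddAd>
ddddAA
gen 33: dddddd
dddddd
dddddd
dddAAd
ddAddd
AdAdd^
AddAdd
ddddAA
gen 34: dddddd
dddddd
dddddd
dddAAd
ddAddd
>dAddA
AddAdd
ddddAA
gen 35: dddddd
dddddd
dddddd
dddAAd
^dAddd
ddAddA
AddAdd
ddddAA
gen 36: dddddd
dddddd
dddddd
dddAAd
A>Addd
ddAddA
AddAdd
ddddAA
gen 37: dddddd
dddddd
dddddd
dddAAd
AAAddd
dvAddA
AddAdd
ddddAA
gen 38: dddddd
dddddd
dddddd
dddAAd
AAAddd
<AAddA
AddAdd
ddddAA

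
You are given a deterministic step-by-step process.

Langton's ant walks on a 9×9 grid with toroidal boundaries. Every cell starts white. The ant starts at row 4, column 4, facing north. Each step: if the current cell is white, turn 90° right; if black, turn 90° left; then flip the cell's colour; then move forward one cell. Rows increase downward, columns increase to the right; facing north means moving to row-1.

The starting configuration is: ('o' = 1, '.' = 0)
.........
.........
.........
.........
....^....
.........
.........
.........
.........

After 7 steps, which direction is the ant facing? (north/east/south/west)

east

k=0  .........
.........
.........
.........
....^....
.........
.........
.........
.........
k=1  .........
.........
.........
.........
....o>...
.........
.........
.........
.........
k=2  .........
.........
.........
.........
....oo...
.....v...
.........
.........
.........
k=3  .........
.........
.........
.........
....oo...
....<o...
.........
.........
.........
k=4  .........
.........
.........
.........
....^o...
....oo...
.........
.........
.........
k=5  .........
.........
.........
.........
...<.o...
....oo...
.........
.........
.........
k=6  .........
.........
.........
...^.....
...o.o...
....oo...
.........
.........
.........
k=7  .........
.........
.........
...o>....
...o.o...
....oo...
.........
.........
.........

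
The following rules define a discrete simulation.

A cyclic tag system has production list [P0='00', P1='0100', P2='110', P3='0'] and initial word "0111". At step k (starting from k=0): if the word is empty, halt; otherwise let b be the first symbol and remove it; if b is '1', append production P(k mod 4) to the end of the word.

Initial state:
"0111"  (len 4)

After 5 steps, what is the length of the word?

7

step 0: "0111"  (len 4)
step 1: "111"  (len 3)
step 2: "110100"  (len 6)
step 3: "10100110"  (len 8)
step 4: "01001100"  (len 8)
step 5: "1001100"  (len 7)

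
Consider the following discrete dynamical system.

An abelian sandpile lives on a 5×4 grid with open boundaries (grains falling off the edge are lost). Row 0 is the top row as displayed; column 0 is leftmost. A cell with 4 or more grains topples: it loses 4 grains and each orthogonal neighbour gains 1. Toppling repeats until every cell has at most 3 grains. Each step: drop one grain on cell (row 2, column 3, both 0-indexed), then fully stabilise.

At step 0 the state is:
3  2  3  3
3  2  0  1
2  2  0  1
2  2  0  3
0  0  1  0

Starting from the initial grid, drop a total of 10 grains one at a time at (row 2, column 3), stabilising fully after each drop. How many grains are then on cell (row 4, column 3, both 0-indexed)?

t=0: 3  2  3  3
3  2  0  1
2  2  0  1
2  2  0  3
0  0  1  0
t=1: 3  2  3  3
3  2  0  1
2  2  0  2
2  2  0  3
0  0  1  0
t=2: 3  2  3  3
3  2  0  1
2  2  0  3
2  2  0  3
0  0  1  0
t=3: 3  2  3  3
3  2  0  2
2  2  1  1
2  2  1  0
0  0  1  1
t=4: 3  2  3  3
3  2  0  2
2  2  1  2
2  2  1  0
0  0  1  1
t=5: 3  2  3  3
3  2  0  2
2  2  1  3
2  2  1  0
0  0  1  1
t=6: 3  2  3  3
3  2  0  3
2  2  2  0
2  2  1  1
0  0  1  1
t=7: 3  2  3  3
3  2  0  3
2  2  2  1
2  2  1  1
0  0  1  1
t=8: 3  2  3  3
3  2  0  3
2  2  2  2
2  2  1  1
0  0  1  1
t=9: 3  2  3  3
3  2  0  3
2  2  2  3
2  2  1  1
0  0  1  1
t=10: 3  3  0  1
3  2  2  1
2  2  3  1
2  2  1  2
0  0  1  1

1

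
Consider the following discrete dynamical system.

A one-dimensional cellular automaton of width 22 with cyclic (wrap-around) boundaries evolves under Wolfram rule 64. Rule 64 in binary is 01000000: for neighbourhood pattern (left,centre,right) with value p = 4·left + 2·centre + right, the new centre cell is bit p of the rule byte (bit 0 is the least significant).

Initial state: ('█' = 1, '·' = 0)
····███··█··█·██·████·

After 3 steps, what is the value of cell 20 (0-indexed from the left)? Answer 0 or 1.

0

0) ····███··█··█·██·████·
1) ······█········█····█·
2) ······················
3) ······················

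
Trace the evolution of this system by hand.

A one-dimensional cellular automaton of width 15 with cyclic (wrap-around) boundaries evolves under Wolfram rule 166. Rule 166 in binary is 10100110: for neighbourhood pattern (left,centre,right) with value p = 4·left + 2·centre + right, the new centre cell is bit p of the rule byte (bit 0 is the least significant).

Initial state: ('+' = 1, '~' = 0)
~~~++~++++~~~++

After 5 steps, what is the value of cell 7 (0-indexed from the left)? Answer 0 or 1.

0

step 0: ~~~++~++++~~~++
step 1: ~~+~~+~++~~~+~~
step 2: ~++~+++~~~~++~~
step 3: +~~+~+~~~~+~~~~
step 4: +~++++~~~++~~~+
step 5: ~+~++~~~+~~~~+~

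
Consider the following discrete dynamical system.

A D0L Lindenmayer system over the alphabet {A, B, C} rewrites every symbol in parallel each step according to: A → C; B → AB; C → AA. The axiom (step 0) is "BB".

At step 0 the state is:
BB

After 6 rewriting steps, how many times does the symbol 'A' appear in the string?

14

step 0: BB
step 1: ABAB
step 2: CABCAB
step 3: AACABAACAB
step 4: CCAACABCCAACAB
step 5: AAAACCAACABAAAACCAACAB
step 6: CCCCAAAACCAACABCCCCAAAACCAACAB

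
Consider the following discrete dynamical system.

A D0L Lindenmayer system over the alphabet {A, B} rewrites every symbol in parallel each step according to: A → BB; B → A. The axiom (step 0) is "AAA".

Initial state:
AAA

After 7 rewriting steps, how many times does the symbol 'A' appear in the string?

[0] AAA
[1] BBBBBB
[2] AAAAAA
[3] BBBBBBBBBBBB
[4] AAAAAAAAAAAA
[5] BBBBBBBBBBBBBBBBBBBBBBBB
[6] AAAAAAAAAAAAAAAAAAAAAAAA
[7] BBBBBBBBBBBBBBBBBBBBBBBBBBBBBBBBBBBBBBBBBBBBBBBB

0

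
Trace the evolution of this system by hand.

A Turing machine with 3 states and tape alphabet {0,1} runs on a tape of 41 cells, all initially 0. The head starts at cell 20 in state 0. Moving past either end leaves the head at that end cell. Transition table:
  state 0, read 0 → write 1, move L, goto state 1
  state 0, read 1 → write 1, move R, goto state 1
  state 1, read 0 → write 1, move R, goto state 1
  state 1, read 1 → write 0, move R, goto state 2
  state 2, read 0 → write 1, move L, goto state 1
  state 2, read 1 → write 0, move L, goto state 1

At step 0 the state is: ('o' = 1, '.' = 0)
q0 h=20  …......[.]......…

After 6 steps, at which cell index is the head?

22

t=0: q0 h=20  …......[.]......…
t=1: q1 h=19  …......[.]o.....…
t=2: q1 h=20  ….....o[o]......…
t=3: q2 h=21  …....o.[.]......…
t=4: q1 h=20  ….....o[.]o.....…
t=5: q1 h=21  …....oo[o]......…
t=6: q2 h=22  …...oo.[.]......…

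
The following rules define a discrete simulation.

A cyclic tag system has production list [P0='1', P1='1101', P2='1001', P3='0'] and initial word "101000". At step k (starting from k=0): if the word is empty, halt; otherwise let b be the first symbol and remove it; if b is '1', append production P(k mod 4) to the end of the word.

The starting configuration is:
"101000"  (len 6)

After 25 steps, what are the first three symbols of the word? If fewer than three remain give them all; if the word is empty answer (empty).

t=0: "101000"  (len 6)
t=1: "010001"  (len 6)
t=2: "10001"  (len 5)
t=3: "00011001"  (len 8)
t=4: "0011001"  (len 7)
t=5: "011001"  (len 6)
t=6: "11001"  (len 5)
t=7: "10011001"  (len 8)
t=8: "00110010"  (len 8)
t=9: "0110010"  (len 7)
t=10: "110010"  (len 6)
t=11: "100101001"  (len 9)
t=12: "001010010"  (len 9)
t=13: "01010010"  (len 8)
t=14: "1010010"  (len 7)
t=15: "0100101001"  (len 10)
t=16: "100101001"  (len 9)
t=17: "001010011"  (len 9)
t=18: "01010011"  (len 8)
t=19: "1010011"  (len 7)
t=20: "0100110"  (len 7)
t=21: "100110"  (len 6)
t=22: "001101101"  (len 9)
t=23: "01101101"  (len 8)
t=24: "1101101"  (len 7)
t=25: "1011011"  (len 7)

101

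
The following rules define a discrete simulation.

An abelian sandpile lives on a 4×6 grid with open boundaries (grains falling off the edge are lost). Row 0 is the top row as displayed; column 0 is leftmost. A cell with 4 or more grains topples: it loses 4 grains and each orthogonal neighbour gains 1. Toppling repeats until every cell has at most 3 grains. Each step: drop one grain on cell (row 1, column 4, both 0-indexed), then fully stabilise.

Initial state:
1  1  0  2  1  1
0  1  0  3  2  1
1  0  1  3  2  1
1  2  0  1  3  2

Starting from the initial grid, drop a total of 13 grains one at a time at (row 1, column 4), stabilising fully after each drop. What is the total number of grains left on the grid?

k=0  1  1  0  2  1  1
0  1  0  3  2  1
1  0  1  3  2  1
1  2  0  1  3  2
k=1  1  1  0  2  1  1
0  1  0  3  3  1
1  0  1  3  2  1
1  2  0  1  3  2
k=2  1  1  0  3  2  1
0  1  1  1  2  2
1  0  2  1  1  2
1  2  0  3  0  3
k=3  1  1  0  3  2  1
0  1  1  1  3  2
1  0  2  1  1  2
1  2  0  3  0  3
k=4  1  1  0  3  3  1
0  1  1  2  0  3
1  0  2  1  2  2
1  2  0  3  0  3
k=5  1  1  0  3  3  1
0  1  1  2  1  3
1  0  2  1  2  2
1  2  0  3  0  3
k=6  1  1  0  3  3  1
0  1  1  2  2  3
1  0  2  1  2  2
1  2  0  3  0  3
k=7  1  1  0  3  3  1
0  1  1  2  3  3
1  0  2  1  2  2
1  2  0  3  0  3
k=8  1  1  1  1  1  3
0  1  2  0  3  0
1  0  2  2  3  3
1  2  0  3  0  3
k=9  1  1  1  1  2  3
0  1  2  1  1  2
1  0  2  3  1  1
1  2  0  3  2  0
k=10  1  1  1  1  2  3
0  1  2  1  2  2
1  0  2  3  1  1
1  2  0  3  2  0
k=11  1  1  1  1  2  3
0  1  2  1  3  2
1  0  2  3  1  1
1  2  0  3  2  0
k=12  1  1  1  1  3  3
0  1  2  2  0  3
1  0  2  3  2  1
1  2  0  3  2  0
k=13  1  1  1  1  3  3
0  1  2  2  1  3
1  0  2  3  2  1
1  2  0  3  2  0

36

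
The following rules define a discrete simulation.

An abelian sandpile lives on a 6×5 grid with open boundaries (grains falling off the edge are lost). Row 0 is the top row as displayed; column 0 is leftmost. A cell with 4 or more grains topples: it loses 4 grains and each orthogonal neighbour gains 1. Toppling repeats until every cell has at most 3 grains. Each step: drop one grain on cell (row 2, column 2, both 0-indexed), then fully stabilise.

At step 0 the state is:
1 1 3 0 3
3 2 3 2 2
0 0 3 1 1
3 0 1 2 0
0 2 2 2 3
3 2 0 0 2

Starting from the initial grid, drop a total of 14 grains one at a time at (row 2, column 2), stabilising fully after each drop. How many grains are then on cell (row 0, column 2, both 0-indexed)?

gen 0: 1 1 3 0 3
3 2 3 2 2
0 0 3 1 1
3 0 1 2 0
0 2 2 2 3
3 2 0 0 2
gen 1: 1 2 0 1 3
3 3 1 3 2
0 1 1 2 1
3 0 2 2 0
0 2 2 2 3
3 2 0 0 2
gen 2: 1 2 0 1 3
3 3 1 3 2
0 1 2 2 1
3 0 2 2 0
0 2 2 2 3
3 2 0 0 2
gen 3: 1 2 0 1 3
3 3 1 3 2
0 1 3 2 1
3 0 2 2 0
0 2 2 2 3
3 2 0 0 2
gen 4: 1 2 0 1 3
3 3 2 3 2
0 2 0 3 1
3 0 3 2 0
0 2 2 2 3
3 2 0 0 2
gen 5: 1 2 0 1 3
3 3 2 3 2
0 2 1 3 1
3 0 3 2 0
0 2 2 2 3
3 2 0 0 2
gen 6: 1 2 0 1 3
3 3 2 3 2
0 2 2 3 1
3 0 3 2 0
0 2 2 2 3
3 2 0 0 2
gen 7: 1 2 0 1 3
3 3 2 3 2
0 2 3 3 1
3 0 3 2 0
0 2 2 2 3
3 2 0 0 2
gen 8: 2 3 1 2 3
0 2 2 1 3
2 1 0 3 2
3 2 2 0 1
0 2 3 3 3
3 2 0 0 2
gen 9: 2 3 1 2 3
0 2 2 1 3
2 1 1 3 2
3 2 2 0 1
0 2 3 3 3
3 2 0 0 2
gen 10: 2 3 1 2 3
0 2 2 1 3
2 1 2 3 2
3 2 2 0 1
0 2 3 3 3
3 2 0 0 2
gen 11: 2 3 1 2 3
0 2 2 1 3
2 1 3 3 2
3 2 2 0 1
0 2 3 3 3
3 2 0 0 2
gen 12: 2 3 1 2 3
0 2 3 2 3
2 2 1 0 3
3 2 3 1 1
0 2 3 3 3
3 2 0 0 2
gen 13: 2 3 1 2 3
0 2 3 2 3
2 2 2 0 3
3 2 3 1 1
0 2 3 3 3
3 2 0 0 2
gen 14: 2 3 1 2 3
0 2 3 2 3
2 2 3 0 3
3 2 3 1 1
0 2 3 3 3
3 2 0 0 2

1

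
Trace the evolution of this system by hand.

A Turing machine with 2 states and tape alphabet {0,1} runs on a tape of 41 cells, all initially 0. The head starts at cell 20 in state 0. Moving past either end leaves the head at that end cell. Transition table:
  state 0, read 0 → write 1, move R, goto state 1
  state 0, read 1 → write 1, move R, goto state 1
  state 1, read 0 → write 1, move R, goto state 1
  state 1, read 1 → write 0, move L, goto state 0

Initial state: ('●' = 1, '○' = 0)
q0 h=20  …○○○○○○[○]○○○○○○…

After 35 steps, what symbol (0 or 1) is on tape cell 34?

1

0) q0 h=20  …○○○○○○[○]○○○○○○…
1) q1 h=21  …○○○○○●[○]○○○○○○…
2) q1 h=22  …○○○○●●[○]○○○○○○…
3) q1 h=23  …○○○●●●[○]○○○○○○…
4) q1 h=24  …○○●●●●[○]○○○○○○…
5) q1 h=25  …○●●●●●[○]○○○○○○…
6) q1 h=26  …●●●●●●[○]○○○○○○…
7) q1 h=27  …●●●●●●[○]○○○○○○…
8) q1 h=28  …●●●●●●[○]○○○○○○…
9) q1 h=29  …●●●●●●[○]○○○○○○…
10) q1 h=30  …●●●●●●[○]○○○○○○…
11) q1 h=31  …●●●●●●[○]○○○○○○…
12) q1 h=32  …●●●●●●[○]○○○○○○…
13) q1 h=33  …●●●●●●[○]○○○○○○…
14) q1 h=34  …●●●●●●[○]○○○○○○|
15) q1 h=35  …●●●●●●[○]○○○○○|
16) q1 h=36  …●●●●●●[○]○○○○|
17) q1 h=37  …●●●●●●[○]○○○|
18) q1 h=38  …●●●●●●[○]○○|
19) q1 h=39  …●●●●●●[○]○|
20) q1 h=40  …●●●●●●[○]|
21) q1 h=40  …●●●●●●[●]|
22) q0 h=39  …●●●●●●[●]○|
23) q1 h=40  …●●●●●●[○]|
24) q1 h=40  …●●●●●●[●]|
25) q0 h=39  …●●●●●●[●]○|
26) q1 h=40  …●●●●●●[○]|
27) q1 h=40  …●●●●●●[●]|
28) q0 h=39  …●●●●●●[●]○|
29) q1 h=40  …●●●●●●[○]|
30) q1 h=40  …●●●●●●[●]|
31) q0 h=39  …●●●●●●[●]○|
32) q1 h=40  …●●●●●●[○]|
33) q1 h=40  …●●●●●●[●]|
34) q0 h=39  …●●●●●●[●]○|
35) q1 h=40  …●●●●●●[○]|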